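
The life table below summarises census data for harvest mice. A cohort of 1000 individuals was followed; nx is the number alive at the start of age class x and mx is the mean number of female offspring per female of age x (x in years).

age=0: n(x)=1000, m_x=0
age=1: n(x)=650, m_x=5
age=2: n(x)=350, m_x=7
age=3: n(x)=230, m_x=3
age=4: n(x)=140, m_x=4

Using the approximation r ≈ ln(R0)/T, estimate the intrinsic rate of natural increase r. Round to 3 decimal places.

1.081

lx = nx/n0 = nx/1000: 1, 0.65, 0.35, 0.23, 0.14
R0 = Σ lx·mx = 0 + 3.25 + 2.45 + 0.69 + 0.56 = 6.95
Σ x·lx·mx = 12.46; T = 12.46/6.95 = 1.79281…
r ≈ ln(R0)/T = ln(6.95)/1.79281… = 1.0814… → 1.081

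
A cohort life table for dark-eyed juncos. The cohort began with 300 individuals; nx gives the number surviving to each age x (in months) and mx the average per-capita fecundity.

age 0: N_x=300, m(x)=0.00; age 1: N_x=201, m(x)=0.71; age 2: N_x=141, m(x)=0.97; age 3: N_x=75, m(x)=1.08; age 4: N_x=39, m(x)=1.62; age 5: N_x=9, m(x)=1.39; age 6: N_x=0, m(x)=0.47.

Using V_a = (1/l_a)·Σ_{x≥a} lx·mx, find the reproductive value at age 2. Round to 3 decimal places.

2.081

lx = nx/n0 = nx/300: 1, 0.67, 0.47, 0.25, 0.13, 0.03, 0
lx·mx for x ≥ 2: 0.4559, 0.27, 0.2106, 0.0417, 0 → sum = 0.9782
V_2 = 0.9782 / l_2 = 0.9782 / 0.47 = 2.081277… → 2.081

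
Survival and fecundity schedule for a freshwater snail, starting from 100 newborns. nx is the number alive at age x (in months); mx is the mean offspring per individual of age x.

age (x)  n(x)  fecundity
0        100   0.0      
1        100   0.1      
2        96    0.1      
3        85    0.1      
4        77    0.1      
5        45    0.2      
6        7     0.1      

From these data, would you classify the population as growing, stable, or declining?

lx = nx/n0 = nx/100: 1, 1, 0.96, 0.85, 0.77, 0.45, 0.07
R0 = Σ lx·mx = 0 + 0.1 + 0.096 + 0.085 + 0.077 + 0.09 + 0.007 = 0.455
R0 < 1, so the population is declining.

declining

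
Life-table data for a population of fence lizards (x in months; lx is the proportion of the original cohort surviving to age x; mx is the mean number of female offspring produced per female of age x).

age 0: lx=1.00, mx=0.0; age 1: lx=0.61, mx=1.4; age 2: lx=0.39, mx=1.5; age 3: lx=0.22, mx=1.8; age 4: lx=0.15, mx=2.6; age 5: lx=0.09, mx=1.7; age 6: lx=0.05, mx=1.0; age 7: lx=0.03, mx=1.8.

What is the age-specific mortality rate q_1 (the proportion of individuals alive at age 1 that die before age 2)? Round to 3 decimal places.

q_1 = (l_1 − l_2) / l_1 = (0.61 − 0.39) / 0.61
     = 0.22 / 0.61 = 0.360656… → 0.361

0.361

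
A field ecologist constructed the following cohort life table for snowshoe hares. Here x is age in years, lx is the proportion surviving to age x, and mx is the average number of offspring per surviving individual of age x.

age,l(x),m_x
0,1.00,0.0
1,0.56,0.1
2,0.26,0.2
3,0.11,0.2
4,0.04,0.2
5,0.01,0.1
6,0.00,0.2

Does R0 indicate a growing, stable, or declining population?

R0 = Σ lx·mx = 0 + 0.056 + 0.052 + 0.022 + 0.008 + 0.001 + 0 = 0.139
R0 < 1, so the population is declining.

declining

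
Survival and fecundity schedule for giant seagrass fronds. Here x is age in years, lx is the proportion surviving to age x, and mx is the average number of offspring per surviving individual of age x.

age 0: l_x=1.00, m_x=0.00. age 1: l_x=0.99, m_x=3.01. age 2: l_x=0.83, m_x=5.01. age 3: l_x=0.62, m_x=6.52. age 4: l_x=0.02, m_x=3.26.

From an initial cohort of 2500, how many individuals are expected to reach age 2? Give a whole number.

2075

Expected survivors = N0 · l_2 = 2500 × 0.83 = 2075 → 2075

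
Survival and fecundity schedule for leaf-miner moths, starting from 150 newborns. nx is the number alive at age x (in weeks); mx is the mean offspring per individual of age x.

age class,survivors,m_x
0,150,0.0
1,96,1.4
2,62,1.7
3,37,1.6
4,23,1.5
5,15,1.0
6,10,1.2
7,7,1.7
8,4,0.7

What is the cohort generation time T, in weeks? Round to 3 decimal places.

2.435

lx = nx/n0 = nx/150: 1, 0.64, 0.41333…, 0.24667…, 0.15333…, 0.1, 0.06667…, 0.04667…, 0.02667…
lx·mx: 0, 0.896, 0.702667…, 0.394667…, 0.23…, 0.1, 0.08…, 0.079333…, 0.018667… → R0 = 2.501333…
x·lx·mx: 0, 0.896, 1.405333…, 1.184…, 0.92…, 0.5, 0.48…, 0.555333…, 0.149333… → Σ = 6.09…
T = 6.09… / 2.501333… = 2.434701… → 2.435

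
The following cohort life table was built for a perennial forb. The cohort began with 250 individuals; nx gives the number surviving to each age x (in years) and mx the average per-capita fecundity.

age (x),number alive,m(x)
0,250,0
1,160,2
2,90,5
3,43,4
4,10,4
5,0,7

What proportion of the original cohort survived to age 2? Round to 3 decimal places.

l_2 = n_2/n_0 = 90/250 = 0.36 → 0.360

0.360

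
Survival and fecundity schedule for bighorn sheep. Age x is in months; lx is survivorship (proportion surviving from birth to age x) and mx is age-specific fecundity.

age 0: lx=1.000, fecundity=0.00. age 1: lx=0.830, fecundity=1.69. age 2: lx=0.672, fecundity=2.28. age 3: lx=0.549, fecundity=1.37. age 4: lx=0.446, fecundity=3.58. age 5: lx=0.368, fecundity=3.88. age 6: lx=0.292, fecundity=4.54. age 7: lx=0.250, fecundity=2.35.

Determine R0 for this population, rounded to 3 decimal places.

lx·mx by age: 0, 1.4027, 1.53216, 0.75213, 1.59668, 1.42784, 1.32568, 0.5875
R0 = Σ lx·mx = 8.62469 → 8.625

8.625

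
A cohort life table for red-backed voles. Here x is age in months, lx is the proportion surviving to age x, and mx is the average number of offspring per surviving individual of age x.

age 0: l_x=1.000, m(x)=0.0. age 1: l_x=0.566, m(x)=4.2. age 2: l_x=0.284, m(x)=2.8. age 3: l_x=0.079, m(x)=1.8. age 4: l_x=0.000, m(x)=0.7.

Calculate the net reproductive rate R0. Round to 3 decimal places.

lx·mx by age: 0, 2.3772, 0.7952, 0.1422, 0
R0 = Σ lx·mx = 3.3146 → 3.315

3.315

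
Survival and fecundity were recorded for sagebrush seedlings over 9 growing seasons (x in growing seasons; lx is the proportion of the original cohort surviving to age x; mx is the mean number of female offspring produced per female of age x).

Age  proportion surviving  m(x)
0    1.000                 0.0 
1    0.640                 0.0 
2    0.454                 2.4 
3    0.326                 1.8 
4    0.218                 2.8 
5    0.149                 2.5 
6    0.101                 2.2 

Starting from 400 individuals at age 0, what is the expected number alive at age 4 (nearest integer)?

87

Expected survivors = N0 · l_4 = 400 × 0.218 = 87.2 → 87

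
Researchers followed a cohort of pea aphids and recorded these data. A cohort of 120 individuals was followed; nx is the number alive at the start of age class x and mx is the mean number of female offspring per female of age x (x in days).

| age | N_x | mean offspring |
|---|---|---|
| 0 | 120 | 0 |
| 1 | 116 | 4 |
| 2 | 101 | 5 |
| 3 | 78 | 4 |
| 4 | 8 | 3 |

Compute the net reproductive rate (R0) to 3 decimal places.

10.875

lx = nx/n0 = nx/120: 1, 0.96667…, 0.84167…, 0.65, 0.06667…
lx·mx by age: 0, 3.866667…, 4.208333…, 2.6, 0.2…
R0 = Σ lx·mx = 10.875… → 10.875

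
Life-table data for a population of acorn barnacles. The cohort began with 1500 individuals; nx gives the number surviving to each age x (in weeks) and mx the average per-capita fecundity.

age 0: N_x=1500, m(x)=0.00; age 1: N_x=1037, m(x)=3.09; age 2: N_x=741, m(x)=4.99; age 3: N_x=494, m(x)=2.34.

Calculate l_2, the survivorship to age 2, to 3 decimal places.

l_2 = n_2/n_0 = 741/1500 = 0.494 → 0.494

0.494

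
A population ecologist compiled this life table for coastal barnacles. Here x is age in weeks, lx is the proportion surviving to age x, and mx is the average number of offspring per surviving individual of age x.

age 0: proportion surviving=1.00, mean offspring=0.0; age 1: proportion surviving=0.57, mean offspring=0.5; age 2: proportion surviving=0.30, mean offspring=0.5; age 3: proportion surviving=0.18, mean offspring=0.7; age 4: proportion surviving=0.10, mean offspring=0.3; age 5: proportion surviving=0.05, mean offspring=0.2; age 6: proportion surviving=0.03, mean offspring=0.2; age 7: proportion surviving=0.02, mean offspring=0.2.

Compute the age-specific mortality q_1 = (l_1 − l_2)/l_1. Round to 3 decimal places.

0.474

q_1 = (l_1 − l_2) / l_1 = (0.57 − 0.3) / 0.57
     = 0.27 / 0.57 = 0.473684… → 0.474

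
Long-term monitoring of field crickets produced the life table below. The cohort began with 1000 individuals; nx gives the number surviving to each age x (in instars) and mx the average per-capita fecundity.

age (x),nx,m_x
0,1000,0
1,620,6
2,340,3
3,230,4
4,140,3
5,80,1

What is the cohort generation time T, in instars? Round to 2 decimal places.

lx = nx/n0 = nx/1000: 1, 0.62, 0.34, 0.23, 0.14, 0.08
lx·mx: 0, 3.72, 1.02, 0.92, 0.42, 0.08 → R0 = 6.16
x·lx·mx: 0, 3.72, 2.04, 2.76, 1.68, 0.4 → Σ = 10.6
T = 10.6 / 6.16 = 1.720779… → 1.72

1.72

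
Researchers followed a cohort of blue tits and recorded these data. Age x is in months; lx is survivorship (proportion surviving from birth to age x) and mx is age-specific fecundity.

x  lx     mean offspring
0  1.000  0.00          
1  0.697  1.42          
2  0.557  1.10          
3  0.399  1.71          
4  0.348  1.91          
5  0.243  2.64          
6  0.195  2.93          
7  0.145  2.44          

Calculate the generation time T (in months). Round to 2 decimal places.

3.55

lx·mx: 0, 0.98974, 0.6127, 0.68229, 0.66468, 0.64152, 0.57135, 0.3538 → R0 = 4.51608
x·lx·mx: 0, 0.98974, 1.2254, 2.04687, 2.65872, 3.2076, 3.4281, 2.4766 → Σ = 16.03303
T = 16.03303 / 4.51608 = 3.550209… → 3.55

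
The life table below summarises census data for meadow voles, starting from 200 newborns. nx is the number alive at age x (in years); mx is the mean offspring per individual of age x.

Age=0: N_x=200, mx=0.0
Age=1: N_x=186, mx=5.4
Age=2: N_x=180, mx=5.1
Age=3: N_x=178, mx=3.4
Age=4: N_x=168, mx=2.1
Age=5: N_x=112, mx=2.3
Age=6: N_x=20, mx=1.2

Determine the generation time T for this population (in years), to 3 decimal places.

lx = nx/n0 = nx/200: 1, 0.93, 0.9, 0.89, 0.84, 0.56, 0.1
lx·mx: 0, 5.022, 4.59, 3.026, 1.764, 1.288, 0.12 → R0 = 15.81
x·lx·mx: 0, 5.022, 9.18, 9.078, 7.056, 6.44, 0.72 → Σ = 37.496
T = 37.496 / 15.81 = 2.371664… → 2.372

2.372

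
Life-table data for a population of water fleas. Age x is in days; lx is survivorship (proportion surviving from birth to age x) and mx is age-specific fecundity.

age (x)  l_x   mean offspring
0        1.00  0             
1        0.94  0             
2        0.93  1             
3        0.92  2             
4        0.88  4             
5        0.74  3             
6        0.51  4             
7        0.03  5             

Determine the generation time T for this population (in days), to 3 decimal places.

4.285

lx·mx: 0, 0, 0.93, 1.84, 3.52, 2.22, 2.04, 0.15 → R0 = 10.7
x·lx·mx: 0, 0, 1.86, 5.52, 14.08, 11.1, 12.24, 1.05 → Σ = 45.85
T = 45.85 / 10.7 = 4.285047… → 4.285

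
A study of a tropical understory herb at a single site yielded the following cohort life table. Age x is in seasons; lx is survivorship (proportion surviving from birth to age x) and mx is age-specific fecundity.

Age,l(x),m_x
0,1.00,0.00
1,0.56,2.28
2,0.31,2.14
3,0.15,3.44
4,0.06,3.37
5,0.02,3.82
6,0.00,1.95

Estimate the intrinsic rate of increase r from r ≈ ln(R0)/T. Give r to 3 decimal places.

R0 = Σ lx·mx = 0 + 1.2768 + 0.6634 + 0.516 + 0.2022 + 0.0764 + 0 = 2.7348
Σ x·lx·mx = 5.3424; T = 5.3424/2.7348 = 1.95349…
r ≈ ln(R0)/T = ln(2.7348)/1.95349… = 0.51501… → 0.515

0.515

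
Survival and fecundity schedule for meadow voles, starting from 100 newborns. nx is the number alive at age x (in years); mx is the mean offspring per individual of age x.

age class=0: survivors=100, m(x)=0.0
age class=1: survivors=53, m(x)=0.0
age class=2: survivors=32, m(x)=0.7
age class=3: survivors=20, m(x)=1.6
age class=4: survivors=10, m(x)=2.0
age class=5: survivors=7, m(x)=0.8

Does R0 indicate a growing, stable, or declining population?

lx = nx/n0 = nx/100: 1, 0.53, 0.32, 0.2, 0.1, 0.07
R0 = Σ lx·mx = 0 + 0 + 0.224 + 0.32 + 0.2 + 0.056 = 0.8
R0 < 1, so the population is declining.

declining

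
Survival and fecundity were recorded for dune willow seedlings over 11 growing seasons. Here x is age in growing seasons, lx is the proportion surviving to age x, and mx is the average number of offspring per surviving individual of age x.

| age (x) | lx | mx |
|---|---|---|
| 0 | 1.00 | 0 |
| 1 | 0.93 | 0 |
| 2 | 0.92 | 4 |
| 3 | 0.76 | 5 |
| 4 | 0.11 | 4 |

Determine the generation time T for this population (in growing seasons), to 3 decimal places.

2.591

lx·mx: 0, 0, 3.68, 3.8, 0.44 → R0 = 7.92
x·lx·mx: 0, 0, 7.36, 11.4, 1.76 → Σ = 20.52
T = 20.52 / 7.92 = 2.590909… → 2.591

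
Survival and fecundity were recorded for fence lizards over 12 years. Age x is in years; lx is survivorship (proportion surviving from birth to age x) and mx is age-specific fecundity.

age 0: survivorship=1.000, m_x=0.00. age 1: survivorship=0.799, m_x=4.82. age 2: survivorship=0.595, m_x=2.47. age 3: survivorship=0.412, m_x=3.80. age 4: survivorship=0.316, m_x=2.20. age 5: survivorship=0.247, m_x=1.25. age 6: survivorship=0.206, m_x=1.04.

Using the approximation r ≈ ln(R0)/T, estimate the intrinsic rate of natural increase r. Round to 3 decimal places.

0.992

R0 = Σ lx·mx = 0 + 3.85118 + 1.46965 + 1.5656 + 0.6952 + 0.30875 + 0.21424 = 8.10462
Σ x·lx·mx = 17.09727; T = 17.09727/8.10462 = 2.10957…
r ≈ ln(R0)/T = ln(8.10462)/2.10957… = 0.99188… → 0.992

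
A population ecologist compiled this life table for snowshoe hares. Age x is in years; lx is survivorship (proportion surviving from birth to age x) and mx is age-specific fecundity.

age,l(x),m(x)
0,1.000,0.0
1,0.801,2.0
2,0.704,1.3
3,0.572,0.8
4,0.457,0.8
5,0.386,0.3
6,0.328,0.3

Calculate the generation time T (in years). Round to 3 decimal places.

2.092

lx·mx: 0, 1.602, 0.9152, 0.4576, 0.3656, 0.1158, 0.0984 → R0 = 3.5546
x·lx·mx: 0, 1.602, 1.8304, 1.3728, 1.4624, 0.579, 0.5904 → Σ = 7.437
T = 7.437 / 3.5546 = 2.092219… → 2.092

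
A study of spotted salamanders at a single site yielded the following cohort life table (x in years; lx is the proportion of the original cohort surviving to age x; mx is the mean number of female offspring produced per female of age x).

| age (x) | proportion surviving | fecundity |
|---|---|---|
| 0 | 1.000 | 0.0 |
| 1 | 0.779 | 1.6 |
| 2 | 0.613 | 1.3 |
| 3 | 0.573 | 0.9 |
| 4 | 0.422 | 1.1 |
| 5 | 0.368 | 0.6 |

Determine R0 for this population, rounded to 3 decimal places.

lx·mx by age: 0, 1.2464, 0.7969, 0.5157, 0.4642, 0.2208
R0 = Σ lx·mx = 3.244 → 3.244

3.244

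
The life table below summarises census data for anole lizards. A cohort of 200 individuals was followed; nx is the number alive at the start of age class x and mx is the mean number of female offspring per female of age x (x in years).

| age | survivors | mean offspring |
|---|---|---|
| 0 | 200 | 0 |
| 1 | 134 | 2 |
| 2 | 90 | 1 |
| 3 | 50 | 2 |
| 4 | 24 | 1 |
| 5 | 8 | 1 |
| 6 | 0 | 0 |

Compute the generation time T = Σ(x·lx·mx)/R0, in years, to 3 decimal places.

1.804

lx = nx/n0 = nx/200: 1, 0.67, 0.45, 0.25, 0.12, 0.04, 0
lx·mx: 0, 1.34, 0.45, 0.5, 0.12, 0.04, 0 → R0 = 2.45
x·lx·mx: 0, 1.34, 0.9, 1.5, 0.48, 0.2, 0 → Σ = 4.42
T = 4.42 / 2.45 = 1.804082… → 1.804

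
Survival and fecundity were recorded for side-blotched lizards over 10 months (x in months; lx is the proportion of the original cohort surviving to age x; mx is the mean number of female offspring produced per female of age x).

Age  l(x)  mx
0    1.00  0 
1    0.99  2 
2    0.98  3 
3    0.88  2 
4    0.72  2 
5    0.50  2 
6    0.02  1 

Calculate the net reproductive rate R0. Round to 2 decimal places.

9.14

lx·mx by age: 0, 1.98, 2.94, 1.76, 1.44, 1, 0.02
R0 = Σ lx·mx = 9.14 → 9.14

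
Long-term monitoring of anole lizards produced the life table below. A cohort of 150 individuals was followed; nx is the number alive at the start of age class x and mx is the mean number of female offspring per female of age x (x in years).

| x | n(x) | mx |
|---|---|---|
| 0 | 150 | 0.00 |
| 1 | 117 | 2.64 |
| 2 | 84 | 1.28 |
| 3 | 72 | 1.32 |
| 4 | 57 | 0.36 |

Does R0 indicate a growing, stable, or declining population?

lx = nx/n0 = nx/150: 1, 0.78, 0.56, 0.48, 0.38
R0 = Σ lx·mx = 0 + 2.0592 + 0.7168 + 0.6336 + 0.1368 = 3.5464
R0 > 1, so the population is growing.

growing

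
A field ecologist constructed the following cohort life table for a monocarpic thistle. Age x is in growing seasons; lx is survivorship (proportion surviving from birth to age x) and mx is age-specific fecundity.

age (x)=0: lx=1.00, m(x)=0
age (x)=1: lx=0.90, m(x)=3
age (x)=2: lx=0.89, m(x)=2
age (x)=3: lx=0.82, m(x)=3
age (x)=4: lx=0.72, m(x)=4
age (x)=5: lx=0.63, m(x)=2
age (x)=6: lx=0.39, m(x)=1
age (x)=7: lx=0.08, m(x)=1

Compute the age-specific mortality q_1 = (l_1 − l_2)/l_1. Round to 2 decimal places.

q_1 = (l_1 − l_2) / l_1 = (0.9 − 0.89) / 0.9
     = 0.01 / 0.9 = 0.011111… → 0.01

0.01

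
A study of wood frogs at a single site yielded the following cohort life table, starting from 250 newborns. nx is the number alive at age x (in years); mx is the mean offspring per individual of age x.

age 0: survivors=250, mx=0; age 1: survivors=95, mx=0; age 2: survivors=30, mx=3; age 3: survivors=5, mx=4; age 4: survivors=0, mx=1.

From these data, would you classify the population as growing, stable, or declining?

lx = nx/n0 = nx/250: 1, 0.38, 0.12, 0.02, 0
R0 = Σ lx·mx = 0 + 0 + 0.36 + 0.08 + 0 = 0.44
R0 < 1, so the population is declining.

declining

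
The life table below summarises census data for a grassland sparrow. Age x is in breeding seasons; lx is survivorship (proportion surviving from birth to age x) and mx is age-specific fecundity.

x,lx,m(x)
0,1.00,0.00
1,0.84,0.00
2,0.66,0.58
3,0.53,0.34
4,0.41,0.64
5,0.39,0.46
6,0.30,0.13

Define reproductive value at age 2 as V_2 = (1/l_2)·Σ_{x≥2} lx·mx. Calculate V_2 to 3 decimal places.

lx·mx for x ≥ 2: 0.3828, 0.1802, 0.2624, 0.1794, 0.039 → sum = 1.0438
V_2 = 1.0438 / l_2 = 1.0438 / 0.66 = 1.581515… → 1.582

1.582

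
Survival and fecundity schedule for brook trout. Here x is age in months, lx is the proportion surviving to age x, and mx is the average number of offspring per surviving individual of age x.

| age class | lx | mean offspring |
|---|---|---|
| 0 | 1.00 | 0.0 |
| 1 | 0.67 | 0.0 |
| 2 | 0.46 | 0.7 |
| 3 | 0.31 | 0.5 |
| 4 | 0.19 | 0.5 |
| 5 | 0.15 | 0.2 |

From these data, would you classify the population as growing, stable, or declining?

R0 = Σ lx·mx = 0 + 0 + 0.322 + 0.155 + 0.095 + 0.03 = 0.602
R0 < 1, so the population is declining.

declining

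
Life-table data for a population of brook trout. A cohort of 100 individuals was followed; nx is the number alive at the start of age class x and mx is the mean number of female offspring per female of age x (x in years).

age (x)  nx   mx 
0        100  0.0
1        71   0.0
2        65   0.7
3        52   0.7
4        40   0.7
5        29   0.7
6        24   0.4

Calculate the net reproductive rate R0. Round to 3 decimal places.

1.398

lx = nx/n0 = nx/100: 1, 0.71, 0.65, 0.52, 0.4, 0.29, 0.24
lx·mx by age: 0, 0, 0.455, 0.364, 0.28, 0.203, 0.096
R0 = Σ lx·mx = 1.398 → 1.398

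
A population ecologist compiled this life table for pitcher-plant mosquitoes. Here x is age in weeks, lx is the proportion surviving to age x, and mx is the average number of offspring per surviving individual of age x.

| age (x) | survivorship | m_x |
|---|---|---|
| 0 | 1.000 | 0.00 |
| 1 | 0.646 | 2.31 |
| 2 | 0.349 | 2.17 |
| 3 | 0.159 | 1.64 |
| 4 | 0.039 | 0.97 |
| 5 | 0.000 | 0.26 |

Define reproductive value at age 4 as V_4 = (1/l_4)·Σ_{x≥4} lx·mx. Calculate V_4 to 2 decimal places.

0.97

lx·mx for x ≥ 4: 0.03783, 0 → sum = 0.03783
V_4 = 0.03783 / l_4 = 0.03783 / 0.039 = 0.97 → 0.97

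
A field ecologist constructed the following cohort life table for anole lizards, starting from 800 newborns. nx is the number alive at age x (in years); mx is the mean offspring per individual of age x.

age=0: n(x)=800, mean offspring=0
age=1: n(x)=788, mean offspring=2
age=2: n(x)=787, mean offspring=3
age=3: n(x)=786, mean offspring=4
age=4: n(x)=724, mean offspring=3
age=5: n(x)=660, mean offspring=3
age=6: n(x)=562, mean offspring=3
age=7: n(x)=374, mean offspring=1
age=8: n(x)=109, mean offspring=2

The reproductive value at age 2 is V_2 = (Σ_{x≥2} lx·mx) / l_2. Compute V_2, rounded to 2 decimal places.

lx = nx/n0 = nx/800: 1, 0.985, 0.98375, 0.9825, 0.905, 0.825, 0.7025, 0.4675, 0.13625
lx·mx for x ≥ 2: 2.95125, 3.93, 2.715, 2.475, 2.1075, 0.4675, 0.2725 → sum = 14.91875
V_2 = 14.91875 / l_2 = 14.91875 / 0.98375 = 15.165184… → 15.17

15.17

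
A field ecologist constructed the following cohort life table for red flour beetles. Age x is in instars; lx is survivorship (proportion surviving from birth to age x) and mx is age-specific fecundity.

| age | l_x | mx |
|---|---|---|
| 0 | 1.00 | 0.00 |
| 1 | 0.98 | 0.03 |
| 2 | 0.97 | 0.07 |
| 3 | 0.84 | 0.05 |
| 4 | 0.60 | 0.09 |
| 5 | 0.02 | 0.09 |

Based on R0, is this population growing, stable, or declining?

declining

R0 = Σ lx·mx = 0 + 0.0294 + 0.0679 + 0.042 + 0.054 + 0.0018 = 0.1951
R0 < 1, so the population is declining.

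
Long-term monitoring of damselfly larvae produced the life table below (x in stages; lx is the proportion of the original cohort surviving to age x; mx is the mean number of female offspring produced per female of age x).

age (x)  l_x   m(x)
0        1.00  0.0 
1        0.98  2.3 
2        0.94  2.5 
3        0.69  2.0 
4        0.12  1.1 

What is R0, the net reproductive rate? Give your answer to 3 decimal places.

lx·mx by age: 0, 2.254, 2.35, 1.38, 0.132
R0 = Σ lx·mx = 6.116 → 6.116

6.116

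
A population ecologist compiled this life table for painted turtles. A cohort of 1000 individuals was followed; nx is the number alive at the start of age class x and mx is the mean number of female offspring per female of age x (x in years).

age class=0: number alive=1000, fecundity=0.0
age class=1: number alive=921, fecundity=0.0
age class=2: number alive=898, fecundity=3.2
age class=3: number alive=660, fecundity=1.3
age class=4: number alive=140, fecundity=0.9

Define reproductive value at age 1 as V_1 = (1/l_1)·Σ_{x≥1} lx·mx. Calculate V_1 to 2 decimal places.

lx = nx/n0 = nx/1000: 1, 0.921, 0.898, 0.66, 0.14
lx·mx for x ≥ 1: 0, 2.8736, 0.858, 0.126 → sum = 3.8576
V_1 = 3.8576 / l_1 = 3.8576 / 0.921 = 4.188491… → 4.19

4.19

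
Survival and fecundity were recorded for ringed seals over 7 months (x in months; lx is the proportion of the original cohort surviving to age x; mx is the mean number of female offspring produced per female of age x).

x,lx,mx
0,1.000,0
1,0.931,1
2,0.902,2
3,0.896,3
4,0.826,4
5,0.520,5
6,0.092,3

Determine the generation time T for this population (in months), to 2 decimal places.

lx·mx: 0, 0.931, 1.804, 2.688, 3.304, 2.6, 0.276 → R0 = 11.603
x·lx·mx: 0, 0.931, 3.608, 8.064, 13.216, 13, 1.656 → Σ = 40.475
T = 40.475 / 11.603 = 3.488322… → 3.49

3.49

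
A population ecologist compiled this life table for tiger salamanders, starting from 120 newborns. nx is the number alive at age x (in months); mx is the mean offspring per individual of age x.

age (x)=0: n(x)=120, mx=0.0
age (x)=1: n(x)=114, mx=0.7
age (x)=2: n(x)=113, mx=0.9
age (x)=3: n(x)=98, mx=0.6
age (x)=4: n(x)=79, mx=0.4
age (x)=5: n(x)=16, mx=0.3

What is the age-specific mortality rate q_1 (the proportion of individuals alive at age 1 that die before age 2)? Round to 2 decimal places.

0.01

lx = nx/n0 = nx/120: 1, 0.95, 0.94167…, 0.81667…, 0.65833…, 0.13333…
q_1 = (l_1 − l_2) / l_1 = (0.95 − 0.941667…) / 0.95
     = 0.008333… / 0.95 = 0.008772… → 0.01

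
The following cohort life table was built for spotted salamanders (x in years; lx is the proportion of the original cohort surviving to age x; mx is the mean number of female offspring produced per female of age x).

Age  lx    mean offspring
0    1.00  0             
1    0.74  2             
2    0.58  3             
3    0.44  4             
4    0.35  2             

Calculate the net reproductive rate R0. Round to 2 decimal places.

lx·mx by age: 0, 1.48, 1.74, 1.76, 0.7
R0 = Σ lx·mx = 5.68 → 5.68

5.68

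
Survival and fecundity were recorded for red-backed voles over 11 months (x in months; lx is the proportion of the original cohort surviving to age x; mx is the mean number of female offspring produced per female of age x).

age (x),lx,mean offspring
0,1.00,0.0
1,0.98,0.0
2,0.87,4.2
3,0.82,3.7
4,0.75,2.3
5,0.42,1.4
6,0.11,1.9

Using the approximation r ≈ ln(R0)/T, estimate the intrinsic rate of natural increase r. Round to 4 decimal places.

0.7435

R0 = Σ lx·mx = 0 + 0 + 3.654 + 3.034 + 1.725 + 0.588 + 0.209 = 9.21
Σ x·lx·mx = 27.504; T = 27.504/9.21 = 2.98632…
r ≈ ln(R0)/T = ln(9.21)/2.98632… = 0.743487… → 0.7435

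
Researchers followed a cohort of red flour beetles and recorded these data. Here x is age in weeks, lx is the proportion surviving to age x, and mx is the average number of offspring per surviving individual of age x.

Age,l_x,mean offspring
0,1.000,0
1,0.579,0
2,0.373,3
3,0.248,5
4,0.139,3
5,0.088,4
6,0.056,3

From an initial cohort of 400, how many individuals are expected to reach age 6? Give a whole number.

Expected survivors = N0 · l_6 = 400 × 0.056 = 22.4 → 22

22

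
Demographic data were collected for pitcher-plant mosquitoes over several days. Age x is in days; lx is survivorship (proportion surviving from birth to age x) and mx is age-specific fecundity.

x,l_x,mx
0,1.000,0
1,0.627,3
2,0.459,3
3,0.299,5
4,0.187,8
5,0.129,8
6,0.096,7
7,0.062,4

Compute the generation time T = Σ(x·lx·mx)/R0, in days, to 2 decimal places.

3.17

lx·mx: 0, 1.881, 1.377, 1.495, 1.496, 1.032, 0.672, 0.248 → R0 = 8.201
x·lx·mx: 0, 1.881, 2.754, 4.485, 5.984, 5.16, 4.032, 1.736 → Σ = 26.032
T = 26.032 / 8.201 = 3.174247… → 3.17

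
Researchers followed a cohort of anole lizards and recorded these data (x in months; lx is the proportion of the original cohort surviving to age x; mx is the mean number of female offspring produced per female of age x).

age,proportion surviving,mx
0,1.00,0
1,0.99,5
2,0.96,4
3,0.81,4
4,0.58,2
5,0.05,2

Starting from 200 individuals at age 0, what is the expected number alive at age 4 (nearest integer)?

Expected survivors = N0 · l_4 = 200 × 0.58 = 116 → 116

116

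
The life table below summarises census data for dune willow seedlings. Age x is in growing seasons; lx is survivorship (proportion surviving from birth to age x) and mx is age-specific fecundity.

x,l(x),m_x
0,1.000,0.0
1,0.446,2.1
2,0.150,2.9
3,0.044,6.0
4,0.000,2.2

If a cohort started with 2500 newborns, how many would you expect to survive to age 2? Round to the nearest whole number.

375

Expected survivors = N0 · l_2 = 2500 × 0.150 = 375 → 375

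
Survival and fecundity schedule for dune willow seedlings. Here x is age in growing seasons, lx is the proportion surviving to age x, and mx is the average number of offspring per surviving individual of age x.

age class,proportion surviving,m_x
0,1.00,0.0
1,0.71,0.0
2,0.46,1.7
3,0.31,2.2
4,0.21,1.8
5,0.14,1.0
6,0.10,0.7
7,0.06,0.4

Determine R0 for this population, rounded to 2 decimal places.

2.08

lx·mx by age: 0, 0, 0.782, 0.682, 0.378, 0.14, 0.07, 0.024
R0 = Σ lx·mx = 2.076 → 2.08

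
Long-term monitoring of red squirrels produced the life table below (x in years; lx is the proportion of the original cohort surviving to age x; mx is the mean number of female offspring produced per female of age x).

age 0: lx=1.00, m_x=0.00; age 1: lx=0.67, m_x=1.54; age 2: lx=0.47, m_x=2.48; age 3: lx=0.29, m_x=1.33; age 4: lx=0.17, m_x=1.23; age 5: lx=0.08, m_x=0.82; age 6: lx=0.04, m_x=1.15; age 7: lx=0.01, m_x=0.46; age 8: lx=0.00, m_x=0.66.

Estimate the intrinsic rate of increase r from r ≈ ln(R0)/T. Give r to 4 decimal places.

0.5181

R0 = Σ lx·mx = 0 + 1.0318 + 1.1656 + 0.3857 + 0.2091 + 0.0656 + 0.046 + 0.0046 + 0 = 2.9084
Σ x·lx·mx = 5.9927; T = 5.9927/2.9084 = 2.06048…
r ≈ ln(R0)/T = ln(2.9084)/2.06048… = 0.518133… → 0.5181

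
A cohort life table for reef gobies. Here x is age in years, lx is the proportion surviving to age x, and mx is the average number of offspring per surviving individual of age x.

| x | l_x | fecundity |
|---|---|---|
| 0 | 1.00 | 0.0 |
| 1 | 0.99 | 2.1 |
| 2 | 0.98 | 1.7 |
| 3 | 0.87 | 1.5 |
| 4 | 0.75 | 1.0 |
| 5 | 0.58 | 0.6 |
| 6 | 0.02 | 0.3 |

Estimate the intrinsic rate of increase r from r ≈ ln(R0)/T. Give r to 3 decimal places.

R0 = Σ lx·mx = 0 + 2.079 + 1.666 + 1.305 + 0.75 + 0.348 + 0.006 = 6.154
Σ x·lx·mx = 14.102; T = 14.102/6.154 = 2.29152…
r ≈ ln(R0)/T = ln(6.154)/2.29152… = 0.79297… → 0.793

0.793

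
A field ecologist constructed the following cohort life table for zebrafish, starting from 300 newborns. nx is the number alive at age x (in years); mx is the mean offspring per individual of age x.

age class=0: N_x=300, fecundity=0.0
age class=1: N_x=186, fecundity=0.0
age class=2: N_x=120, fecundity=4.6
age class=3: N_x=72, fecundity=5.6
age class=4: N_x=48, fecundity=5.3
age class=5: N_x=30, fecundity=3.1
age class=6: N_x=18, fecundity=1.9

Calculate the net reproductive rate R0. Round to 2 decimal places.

4.46

lx = nx/n0 = nx/300: 1, 0.62, 0.4, 0.24, 0.16, 0.1, 0.06
lx·mx by age: 0, 0, 1.84, 1.344, 0.848, 0.31, 0.114
R0 = Σ lx·mx = 4.456 → 4.46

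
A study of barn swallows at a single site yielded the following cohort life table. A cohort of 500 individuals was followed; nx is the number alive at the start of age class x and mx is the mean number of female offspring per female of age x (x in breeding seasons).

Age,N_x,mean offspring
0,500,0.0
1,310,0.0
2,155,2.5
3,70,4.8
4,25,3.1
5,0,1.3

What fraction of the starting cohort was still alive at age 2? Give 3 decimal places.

l_2 = n_2/n_0 = 155/500 = 0.31 → 0.310

0.310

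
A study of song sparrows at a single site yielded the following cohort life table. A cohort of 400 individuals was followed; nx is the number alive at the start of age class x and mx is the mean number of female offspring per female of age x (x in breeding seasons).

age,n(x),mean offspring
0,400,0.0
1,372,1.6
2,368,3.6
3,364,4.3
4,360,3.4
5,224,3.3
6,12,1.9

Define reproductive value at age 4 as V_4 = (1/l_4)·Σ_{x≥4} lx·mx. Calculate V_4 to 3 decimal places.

lx = nx/n0 = nx/400: 1, 0.93, 0.92, 0.91, 0.9, 0.56, 0.03
lx·mx for x ≥ 4: 3.06, 1.848, 0.057 → sum = 4.965
V_4 = 4.965 / l_4 = 4.965 / 0.9 = 5.516667… → 5.517

5.517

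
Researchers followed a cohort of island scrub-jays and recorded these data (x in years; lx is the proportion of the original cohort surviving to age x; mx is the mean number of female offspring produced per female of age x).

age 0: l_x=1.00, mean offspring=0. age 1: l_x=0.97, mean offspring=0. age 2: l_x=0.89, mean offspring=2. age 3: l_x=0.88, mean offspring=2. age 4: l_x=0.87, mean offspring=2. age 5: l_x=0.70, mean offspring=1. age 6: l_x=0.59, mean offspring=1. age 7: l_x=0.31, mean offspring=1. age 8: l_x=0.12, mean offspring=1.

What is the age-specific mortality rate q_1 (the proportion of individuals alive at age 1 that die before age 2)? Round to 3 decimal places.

0.082

q_1 = (l_1 − l_2) / l_1 = (0.97 − 0.89) / 0.97
     = 0.08 / 0.97 = 0.082474… → 0.082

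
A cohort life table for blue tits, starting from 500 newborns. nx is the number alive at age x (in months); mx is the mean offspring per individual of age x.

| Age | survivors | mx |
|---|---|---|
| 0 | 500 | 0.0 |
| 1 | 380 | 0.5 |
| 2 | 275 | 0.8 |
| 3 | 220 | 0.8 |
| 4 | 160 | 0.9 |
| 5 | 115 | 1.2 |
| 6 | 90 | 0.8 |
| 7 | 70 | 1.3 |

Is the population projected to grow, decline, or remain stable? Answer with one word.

growing

lx = nx/n0 = nx/500: 1, 0.76, 0.55, 0.44, 0.32, 0.23, 0.18, 0.14
R0 = Σ lx·mx = 0 + 0.38 + 0.44 + 0.352 + 0.288 + 0.276 + 0.144 + 0.182 = 2.062
R0 > 1, so the population is growing.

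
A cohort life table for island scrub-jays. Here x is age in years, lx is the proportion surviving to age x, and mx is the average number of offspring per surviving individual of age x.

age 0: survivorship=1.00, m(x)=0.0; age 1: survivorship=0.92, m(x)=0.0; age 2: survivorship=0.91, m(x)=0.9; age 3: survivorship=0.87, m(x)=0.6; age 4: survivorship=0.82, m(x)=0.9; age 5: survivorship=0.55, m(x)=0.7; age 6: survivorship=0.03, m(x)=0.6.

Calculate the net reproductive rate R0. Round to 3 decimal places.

2.482

lx·mx by age: 0, 0, 0.819, 0.522, 0.738, 0.385, 0.018
R0 = Σ lx·mx = 2.482 → 2.482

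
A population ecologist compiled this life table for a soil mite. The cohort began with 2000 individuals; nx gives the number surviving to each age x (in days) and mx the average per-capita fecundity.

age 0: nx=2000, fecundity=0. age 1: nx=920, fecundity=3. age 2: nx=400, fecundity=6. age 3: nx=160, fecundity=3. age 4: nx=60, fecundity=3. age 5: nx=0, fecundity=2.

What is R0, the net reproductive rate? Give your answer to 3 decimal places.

2.910

lx = nx/n0 = nx/2000: 1, 0.46, 0.2, 0.08, 0.03, 0
lx·mx by age: 0, 1.38, 1.2, 0.24, 0.09, 0
R0 = Σ lx·mx = 2.91 → 2.910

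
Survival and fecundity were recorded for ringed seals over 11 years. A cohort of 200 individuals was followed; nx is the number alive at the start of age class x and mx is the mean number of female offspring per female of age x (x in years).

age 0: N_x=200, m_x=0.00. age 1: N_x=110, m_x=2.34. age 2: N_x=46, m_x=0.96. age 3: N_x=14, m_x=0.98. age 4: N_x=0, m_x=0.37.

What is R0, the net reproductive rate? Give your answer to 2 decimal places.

lx = nx/n0 = nx/200: 1, 0.55, 0.23, 0.07, 0
lx·mx by age: 0, 1.287, 0.2208, 0.0686, 0
R0 = Σ lx·mx = 1.5764 → 1.58

1.58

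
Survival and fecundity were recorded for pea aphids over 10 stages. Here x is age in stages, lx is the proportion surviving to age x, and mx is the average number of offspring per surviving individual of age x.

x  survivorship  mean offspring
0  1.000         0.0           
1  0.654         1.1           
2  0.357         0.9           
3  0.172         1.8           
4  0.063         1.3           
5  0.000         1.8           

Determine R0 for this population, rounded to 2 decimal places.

1.43

lx·mx by age: 0, 0.7194, 0.3213, 0.3096, 0.0819, 0
R0 = Σ lx·mx = 1.4322 → 1.43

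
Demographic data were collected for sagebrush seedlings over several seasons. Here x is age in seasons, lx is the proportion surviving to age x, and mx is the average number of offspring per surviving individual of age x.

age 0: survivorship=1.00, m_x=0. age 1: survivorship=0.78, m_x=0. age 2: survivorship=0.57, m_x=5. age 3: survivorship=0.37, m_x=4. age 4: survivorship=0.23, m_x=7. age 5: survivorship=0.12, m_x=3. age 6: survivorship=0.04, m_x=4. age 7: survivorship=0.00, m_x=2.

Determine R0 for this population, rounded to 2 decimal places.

6.46

lx·mx by age: 0, 0, 2.85, 1.48, 1.61, 0.36, 0.16, 0
R0 = Σ lx·mx = 6.46 → 6.46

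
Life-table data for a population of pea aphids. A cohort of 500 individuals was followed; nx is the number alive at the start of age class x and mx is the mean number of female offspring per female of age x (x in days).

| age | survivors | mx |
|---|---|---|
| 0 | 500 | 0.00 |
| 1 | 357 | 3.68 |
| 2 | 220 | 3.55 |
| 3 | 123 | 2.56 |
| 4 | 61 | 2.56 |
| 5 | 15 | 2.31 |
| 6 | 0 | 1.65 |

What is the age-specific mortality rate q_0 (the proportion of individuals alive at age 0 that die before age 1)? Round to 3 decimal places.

lx = nx/n0 = nx/500: 1, 0.714, 0.44, 0.246, 0.122, 0.03, 0
q_0 = (l_0 − l_1) / l_0 = (1 − 0.714) / 1
     = 0.286 / 1 = 0.286 → 0.286

0.286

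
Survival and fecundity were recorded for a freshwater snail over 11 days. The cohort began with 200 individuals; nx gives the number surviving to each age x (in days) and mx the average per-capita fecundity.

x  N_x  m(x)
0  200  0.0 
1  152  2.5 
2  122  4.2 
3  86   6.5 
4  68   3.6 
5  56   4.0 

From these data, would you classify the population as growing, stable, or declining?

lx = nx/n0 = nx/200: 1, 0.76, 0.61, 0.43, 0.34, 0.28
R0 = Σ lx·mx = 0 + 1.9 + 2.562 + 2.795 + 1.224 + 1.12 = 9.601
R0 > 1, so the population is growing.

growing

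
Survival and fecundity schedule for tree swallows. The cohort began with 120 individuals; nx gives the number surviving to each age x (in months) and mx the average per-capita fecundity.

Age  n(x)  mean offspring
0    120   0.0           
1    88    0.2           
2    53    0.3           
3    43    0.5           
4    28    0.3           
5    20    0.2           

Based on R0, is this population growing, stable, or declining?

lx = nx/n0 = nx/120: 1, 0.73333…, 0.44167…, 0.35833…, 0.23333…, 0.16667…
R0 = Σ lx·mx = 0 + 0.146667… + 0.1325… + 0.179167… + 0.07… + 0.033333… = 0.561667…
R0 < 1, so the population is declining.

declining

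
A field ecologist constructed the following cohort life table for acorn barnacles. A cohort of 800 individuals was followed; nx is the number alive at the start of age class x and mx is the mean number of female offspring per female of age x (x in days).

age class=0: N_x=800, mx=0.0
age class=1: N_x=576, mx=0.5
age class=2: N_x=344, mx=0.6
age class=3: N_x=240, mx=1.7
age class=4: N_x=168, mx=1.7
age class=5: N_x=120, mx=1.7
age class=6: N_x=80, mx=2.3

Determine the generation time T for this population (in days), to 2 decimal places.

lx = nx/n0 = nx/800: 1, 0.72, 0.43, 0.3, 0.21, 0.15, 0.1
lx·mx: 0, 0.36, 0.258, 0.51, 0.357, 0.255, 0.23 → R0 = 1.97
x·lx·mx: 0, 0.36, 0.516, 1.53, 1.428, 1.275, 1.38 → Σ = 6.489
T = 6.489 / 1.97 = 3.293909… → 3.29

3.29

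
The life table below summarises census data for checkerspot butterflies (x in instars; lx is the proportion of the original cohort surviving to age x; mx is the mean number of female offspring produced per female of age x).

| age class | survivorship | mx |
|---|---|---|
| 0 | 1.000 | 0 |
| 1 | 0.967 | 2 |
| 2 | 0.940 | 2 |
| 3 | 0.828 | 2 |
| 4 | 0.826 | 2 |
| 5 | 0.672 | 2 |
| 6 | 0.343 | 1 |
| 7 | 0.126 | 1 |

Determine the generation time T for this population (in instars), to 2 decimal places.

3.01

lx·mx: 0, 1.934, 1.88, 1.656, 1.652, 1.344, 0.343, 0.126 → R0 = 8.935
x·lx·mx: 0, 1.934, 3.76, 4.968, 6.608, 6.72, 2.058, 0.882 → Σ = 26.93
T = 26.93 / 8.935 = 3.01399… → 3.01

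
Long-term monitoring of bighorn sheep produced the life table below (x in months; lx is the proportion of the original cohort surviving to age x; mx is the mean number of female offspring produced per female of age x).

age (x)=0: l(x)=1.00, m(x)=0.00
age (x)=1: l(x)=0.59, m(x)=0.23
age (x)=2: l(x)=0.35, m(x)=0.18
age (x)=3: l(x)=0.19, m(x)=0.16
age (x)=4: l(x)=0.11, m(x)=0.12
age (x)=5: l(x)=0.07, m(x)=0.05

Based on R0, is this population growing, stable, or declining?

declining

R0 = Σ lx·mx = 0 + 0.1357 + 0.063 + 0.0304 + 0.0132 + 0.0035 = 0.2458
R0 < 1, so the population is declining.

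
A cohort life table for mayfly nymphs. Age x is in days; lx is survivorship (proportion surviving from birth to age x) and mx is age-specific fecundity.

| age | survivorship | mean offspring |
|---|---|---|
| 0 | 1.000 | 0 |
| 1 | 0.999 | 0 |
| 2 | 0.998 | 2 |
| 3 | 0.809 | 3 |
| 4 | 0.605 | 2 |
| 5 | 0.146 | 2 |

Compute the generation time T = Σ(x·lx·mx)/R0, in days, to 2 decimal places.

lx·mx: 0, 0, 1.996, 2.427, 1.21, 0.292 → R0 = 5.925
x·lx·mx: 0, 0, 3.992, 7.281, 4.84, 1.46 → Σ = 17.573
T = 17.573 / 5.925 = 2.965907… → 2.97

2.97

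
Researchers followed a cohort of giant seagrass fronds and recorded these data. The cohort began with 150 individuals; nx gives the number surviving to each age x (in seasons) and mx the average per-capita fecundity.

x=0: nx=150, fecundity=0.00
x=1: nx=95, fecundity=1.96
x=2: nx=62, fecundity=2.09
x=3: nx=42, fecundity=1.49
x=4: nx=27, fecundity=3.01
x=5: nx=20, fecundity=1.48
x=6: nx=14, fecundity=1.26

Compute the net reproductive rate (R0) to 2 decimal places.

3.38

lx = nx/n0 = nx/150: 1, 0.63333…, 0.41333…, 0.28, 0.18, 0.13333…, 0.09333…
lx·mx by age: 0, 1.241333…, 0.863867…, 0.4172, 0.5418, 0.197333…, 0.1176…
R0 = Σ lx·mx = 3.379133… → 3.38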